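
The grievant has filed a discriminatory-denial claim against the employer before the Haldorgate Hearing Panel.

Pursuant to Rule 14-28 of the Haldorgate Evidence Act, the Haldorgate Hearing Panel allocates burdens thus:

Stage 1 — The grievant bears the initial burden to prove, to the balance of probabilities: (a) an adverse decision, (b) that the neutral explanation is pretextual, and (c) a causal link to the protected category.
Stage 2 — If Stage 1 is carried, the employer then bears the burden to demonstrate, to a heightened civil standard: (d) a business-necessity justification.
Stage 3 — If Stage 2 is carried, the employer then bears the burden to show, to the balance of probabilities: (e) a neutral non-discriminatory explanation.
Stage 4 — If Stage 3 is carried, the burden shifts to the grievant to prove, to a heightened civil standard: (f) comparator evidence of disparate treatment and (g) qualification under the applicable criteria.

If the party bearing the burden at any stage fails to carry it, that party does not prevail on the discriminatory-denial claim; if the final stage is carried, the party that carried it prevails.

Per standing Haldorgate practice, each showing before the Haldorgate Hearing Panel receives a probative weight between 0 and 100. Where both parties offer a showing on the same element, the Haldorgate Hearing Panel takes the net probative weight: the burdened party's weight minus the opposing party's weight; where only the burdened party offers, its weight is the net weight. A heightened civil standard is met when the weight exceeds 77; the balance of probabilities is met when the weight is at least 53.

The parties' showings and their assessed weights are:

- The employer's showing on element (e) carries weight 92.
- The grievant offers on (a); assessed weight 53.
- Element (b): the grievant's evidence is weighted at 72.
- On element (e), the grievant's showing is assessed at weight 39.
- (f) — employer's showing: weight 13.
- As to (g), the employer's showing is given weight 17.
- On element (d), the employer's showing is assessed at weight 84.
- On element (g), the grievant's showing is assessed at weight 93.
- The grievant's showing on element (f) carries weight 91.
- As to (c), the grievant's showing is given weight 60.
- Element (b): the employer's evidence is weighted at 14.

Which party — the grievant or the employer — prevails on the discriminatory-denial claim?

Stage 1 (grievant, the balance of probabilities, weight is at least 53): (a) 53 ≥ 53 — meets; (b) net 72−14=58 ≥ 53 — meets; (c) 60 ≥ 53 — meets.
  All elements met. The burden passes to the employer.
Stage 2 (employer, a heightened civil standard, weight exceeds 77): (d) 84 > 77 — meets.
  Stage 2 carried; the burden remains with the employer.
Stage 3 (employer, the balance of probabilities, weight is at least 53): (e) net 92−39=53 ≥ 53 — meets.
  The employer carries Stage 3; the grievant now bears the burden.
Stage 4 (grievant, a heightened civil standard, weight exceeds 77): (f) net 91−13=78 > 77 — meets; (g) net 93−17=76 ≤ 77 — fails.
  Not every element is met, so the grievant fails to carry Stage 4.
The employer prevails.

employer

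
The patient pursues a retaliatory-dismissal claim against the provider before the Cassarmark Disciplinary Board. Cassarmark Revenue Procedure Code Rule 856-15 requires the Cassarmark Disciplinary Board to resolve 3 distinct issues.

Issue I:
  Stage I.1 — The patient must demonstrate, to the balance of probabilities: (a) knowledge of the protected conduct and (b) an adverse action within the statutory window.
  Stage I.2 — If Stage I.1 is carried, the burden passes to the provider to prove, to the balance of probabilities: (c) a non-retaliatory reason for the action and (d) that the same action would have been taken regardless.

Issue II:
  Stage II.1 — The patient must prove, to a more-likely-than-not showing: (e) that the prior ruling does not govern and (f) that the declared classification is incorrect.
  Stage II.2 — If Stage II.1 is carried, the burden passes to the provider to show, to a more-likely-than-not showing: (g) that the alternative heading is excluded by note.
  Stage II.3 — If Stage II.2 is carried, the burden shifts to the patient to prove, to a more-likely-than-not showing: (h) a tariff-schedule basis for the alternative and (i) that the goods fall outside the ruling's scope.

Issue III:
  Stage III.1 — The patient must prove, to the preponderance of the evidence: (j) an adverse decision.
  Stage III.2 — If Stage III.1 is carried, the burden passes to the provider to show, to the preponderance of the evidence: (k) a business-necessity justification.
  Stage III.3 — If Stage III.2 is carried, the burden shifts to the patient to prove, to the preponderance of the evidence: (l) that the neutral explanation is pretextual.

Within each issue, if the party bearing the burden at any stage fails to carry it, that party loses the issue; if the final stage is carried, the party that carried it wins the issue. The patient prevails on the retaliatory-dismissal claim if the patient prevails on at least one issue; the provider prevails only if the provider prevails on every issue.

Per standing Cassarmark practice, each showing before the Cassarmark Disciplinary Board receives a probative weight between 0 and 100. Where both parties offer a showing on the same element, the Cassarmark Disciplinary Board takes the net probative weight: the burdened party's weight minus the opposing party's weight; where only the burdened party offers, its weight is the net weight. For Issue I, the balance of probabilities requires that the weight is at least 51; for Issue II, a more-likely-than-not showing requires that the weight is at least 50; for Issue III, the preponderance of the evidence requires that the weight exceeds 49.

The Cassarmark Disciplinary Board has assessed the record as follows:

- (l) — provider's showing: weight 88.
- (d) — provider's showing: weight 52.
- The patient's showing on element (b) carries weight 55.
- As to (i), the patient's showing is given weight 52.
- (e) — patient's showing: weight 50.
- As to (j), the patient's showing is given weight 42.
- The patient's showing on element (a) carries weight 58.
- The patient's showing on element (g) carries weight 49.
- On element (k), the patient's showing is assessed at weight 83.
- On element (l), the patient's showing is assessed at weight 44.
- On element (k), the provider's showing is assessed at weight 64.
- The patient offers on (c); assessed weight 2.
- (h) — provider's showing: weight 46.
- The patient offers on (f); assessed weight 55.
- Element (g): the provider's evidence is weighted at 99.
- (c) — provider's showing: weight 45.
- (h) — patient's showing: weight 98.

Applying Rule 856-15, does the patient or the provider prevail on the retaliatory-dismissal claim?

— Issue I —
Stage I.1 — burden on patient; standard: the balance of probabilities (weight is at least 51).
    (a): 58 ≥ 51 [met]
    (b): 55 ≥ 51 [met]
  All elements met. The burden passes to the provider.
Stage I.2 — burden on provider; standard: the balance of probabilities (weight is at least 51).
    (c): 45 − 2 = 43 < 51 [not met]
    (d): 52 ≥ 51 [met]
  Stage I.2 not carried; the provider fails its burden.
The analysis ends at Stage I.2; the patient prevails on this issue.
— Issue II —
Stage II.1 — burden on patient; standard: a more-likely-than-not showing (weight is at least 50).
    (e): 50 ≥ 50 [met]
    (f): 55 ≥ 50 [met]
  Stage II.1 carried; the burden shifts to the provider.
Stage II.2 — burden on provider; standard: a more-likely-than-not showing (weight is at least 50).
    (g): 99 − 49 = 50 ≥ 50 [met]
  Stage II.2 carried; the burden shifts to the patient.
Stage II.3 — burden on patient; standard: a more-likely-than-not showing (weight is at least 50).
    (h): 98 − 46 = 52 ≥ 50 [met]
    (i): 52 ≥ 50 [met]
  Stage II.3 carried; the final stage is satisfied.
With every stage satisfied, the patient prevails on this issue.
— Issue III —
Stage III.1 — burden on patient; standard: the preponderance of the evidence (weight exceeds 49).
    (j): 42 ≤ 49 [not met]
  Stage III.1 not carried; the patient fails its burden.
The analysis ends at Stage III.1; the provider prevails on this issue.
Per-issue: Issue I → patient; Issue II → patient; Issue III → provider. The patient must prevail on at least one issue; overall, the patient prevails.

patient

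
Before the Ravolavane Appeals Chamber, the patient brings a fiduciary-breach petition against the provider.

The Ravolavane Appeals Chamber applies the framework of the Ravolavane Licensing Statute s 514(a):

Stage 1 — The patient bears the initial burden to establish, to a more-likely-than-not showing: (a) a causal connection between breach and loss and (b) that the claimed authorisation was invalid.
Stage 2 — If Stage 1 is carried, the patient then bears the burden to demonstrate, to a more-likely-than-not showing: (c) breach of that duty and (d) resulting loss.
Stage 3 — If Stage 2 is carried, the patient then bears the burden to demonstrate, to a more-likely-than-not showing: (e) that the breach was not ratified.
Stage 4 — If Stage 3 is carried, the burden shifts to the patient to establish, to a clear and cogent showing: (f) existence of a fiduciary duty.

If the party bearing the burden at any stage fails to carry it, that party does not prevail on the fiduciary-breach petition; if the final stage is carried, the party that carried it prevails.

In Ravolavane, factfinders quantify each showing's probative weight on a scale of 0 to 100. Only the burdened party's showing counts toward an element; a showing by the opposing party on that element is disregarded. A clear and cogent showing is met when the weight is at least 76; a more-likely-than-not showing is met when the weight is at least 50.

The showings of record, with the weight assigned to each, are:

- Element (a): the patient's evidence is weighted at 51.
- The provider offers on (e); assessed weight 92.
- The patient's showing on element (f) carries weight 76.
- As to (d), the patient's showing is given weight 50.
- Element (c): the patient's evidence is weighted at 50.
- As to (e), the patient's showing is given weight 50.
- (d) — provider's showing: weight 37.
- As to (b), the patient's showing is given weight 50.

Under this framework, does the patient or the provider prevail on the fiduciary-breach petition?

Stage 1 (patient, a more-likely-than-not showing, weight is at least 50): (a) 51 ≥ 50 — meets; (b) 50 ≥ 50 — meets.
  All elements met. The patient retains the burden for Stage 2.
Stage 2 (patient, a more-likely-than-not showing, weight is at least 50): (c) 50 ≥ 50 — meets; (d) 50 (provider's 37 disregarded) ≥ 50 — meets.
  Stage 2 is satisfied; the patient continues to bear the burden.
Stage 3 (patient, a more-likely-than-not showing, weight is at least 50): (e) 50 (provider's 92 disregarded) ≥ 50 — meets.
  Stage 3 is satisfied; the patient continues to bear the burden.
Stage 4 (patient, a clear and cogent showing, weight is at least 76): (f) 76 ≥ 76 — meets.
  All elements met at the final stage.
With every stage satisfied, the patient prevails.

patient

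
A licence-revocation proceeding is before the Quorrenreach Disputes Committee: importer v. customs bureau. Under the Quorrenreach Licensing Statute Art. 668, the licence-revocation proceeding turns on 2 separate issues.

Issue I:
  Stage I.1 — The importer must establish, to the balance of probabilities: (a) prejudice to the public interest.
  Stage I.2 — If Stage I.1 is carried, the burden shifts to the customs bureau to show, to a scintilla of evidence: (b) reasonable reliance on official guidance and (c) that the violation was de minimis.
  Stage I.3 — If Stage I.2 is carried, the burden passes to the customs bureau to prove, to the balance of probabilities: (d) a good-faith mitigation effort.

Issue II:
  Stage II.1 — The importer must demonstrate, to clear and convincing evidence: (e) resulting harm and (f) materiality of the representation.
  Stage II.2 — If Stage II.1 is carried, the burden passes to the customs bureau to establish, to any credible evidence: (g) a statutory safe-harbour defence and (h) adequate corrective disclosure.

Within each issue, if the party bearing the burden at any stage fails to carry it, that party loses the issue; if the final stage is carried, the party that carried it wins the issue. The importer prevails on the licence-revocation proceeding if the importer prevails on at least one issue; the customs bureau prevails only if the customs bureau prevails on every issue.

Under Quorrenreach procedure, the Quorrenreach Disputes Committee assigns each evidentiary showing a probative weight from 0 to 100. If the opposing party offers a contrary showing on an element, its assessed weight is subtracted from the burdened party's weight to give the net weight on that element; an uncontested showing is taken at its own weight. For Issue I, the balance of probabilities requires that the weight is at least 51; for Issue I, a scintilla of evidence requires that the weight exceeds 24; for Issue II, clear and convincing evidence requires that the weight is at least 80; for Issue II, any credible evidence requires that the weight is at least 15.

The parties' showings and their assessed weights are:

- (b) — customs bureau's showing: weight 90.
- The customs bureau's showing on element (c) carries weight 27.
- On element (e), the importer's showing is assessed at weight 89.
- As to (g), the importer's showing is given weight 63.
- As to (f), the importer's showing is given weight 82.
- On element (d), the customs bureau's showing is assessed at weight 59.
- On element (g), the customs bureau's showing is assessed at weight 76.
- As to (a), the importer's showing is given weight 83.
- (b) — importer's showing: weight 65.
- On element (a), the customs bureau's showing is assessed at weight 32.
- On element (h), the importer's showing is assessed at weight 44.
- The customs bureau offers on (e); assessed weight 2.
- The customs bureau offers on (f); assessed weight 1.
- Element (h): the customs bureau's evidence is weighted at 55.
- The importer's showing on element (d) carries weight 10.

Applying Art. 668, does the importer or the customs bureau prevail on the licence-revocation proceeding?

importer

— Issue I —
At Stage I.1 the importer must meet the balance of probabilities (weight is at least 51): on (a) the weight is 83 less the opposing 32 gives net 51, which does reach 51, so (a) meets the standard.
  The importer carries Stage I.1; the customs bureau now bears the burden.
At Stage I.2 the customs bureau must meet a scintilla of evidence (weight exceeds 24): on (b) the weight is 90 less the opposing 65 gives net 25, which does exceed 24, so (b) meets the standard; on (c) the weight is 27, which does exceed 24, so (c) meets the standard.
  All elements met. The customs bureau retains the burden for Stage I.3.
At Stage I.3 the customs bureau must meet the balance of probabilities (weight is at least 51): on (d) the weight is 59 less the opposing 10 gives net 49, which does not reach 51, so (d) does not meet the standard.
  Stage I.3 not carried; the customs bureau fails its burden.
So the importer prevails on this issue.
— Issue II —
Stage II.1 — burden on importer; standard: clear and convincing evidence (weight is at least 80).
    (e): 89 − 2 = 87 ≥ 80 [met]
    (f): 82 − 1 = 81 ≥ 80 [met]
  All elements met. The burden passes to the customs bureau.
Stage II.2 — burden on customs bureau; standard: any credible evidence (weight is at least 15).
    (g): 76 − 63 = 13 < 15 [not met]
    (h): 55 − 44 = 11 < 15 [not met]
  The customs bureau does not carry Stage II.2.
So the importer prevails on this issue.
Per-issue: Issue I → importer; Issue II → importer. The importer must prevail on at least one issue; overall, the importer prevails.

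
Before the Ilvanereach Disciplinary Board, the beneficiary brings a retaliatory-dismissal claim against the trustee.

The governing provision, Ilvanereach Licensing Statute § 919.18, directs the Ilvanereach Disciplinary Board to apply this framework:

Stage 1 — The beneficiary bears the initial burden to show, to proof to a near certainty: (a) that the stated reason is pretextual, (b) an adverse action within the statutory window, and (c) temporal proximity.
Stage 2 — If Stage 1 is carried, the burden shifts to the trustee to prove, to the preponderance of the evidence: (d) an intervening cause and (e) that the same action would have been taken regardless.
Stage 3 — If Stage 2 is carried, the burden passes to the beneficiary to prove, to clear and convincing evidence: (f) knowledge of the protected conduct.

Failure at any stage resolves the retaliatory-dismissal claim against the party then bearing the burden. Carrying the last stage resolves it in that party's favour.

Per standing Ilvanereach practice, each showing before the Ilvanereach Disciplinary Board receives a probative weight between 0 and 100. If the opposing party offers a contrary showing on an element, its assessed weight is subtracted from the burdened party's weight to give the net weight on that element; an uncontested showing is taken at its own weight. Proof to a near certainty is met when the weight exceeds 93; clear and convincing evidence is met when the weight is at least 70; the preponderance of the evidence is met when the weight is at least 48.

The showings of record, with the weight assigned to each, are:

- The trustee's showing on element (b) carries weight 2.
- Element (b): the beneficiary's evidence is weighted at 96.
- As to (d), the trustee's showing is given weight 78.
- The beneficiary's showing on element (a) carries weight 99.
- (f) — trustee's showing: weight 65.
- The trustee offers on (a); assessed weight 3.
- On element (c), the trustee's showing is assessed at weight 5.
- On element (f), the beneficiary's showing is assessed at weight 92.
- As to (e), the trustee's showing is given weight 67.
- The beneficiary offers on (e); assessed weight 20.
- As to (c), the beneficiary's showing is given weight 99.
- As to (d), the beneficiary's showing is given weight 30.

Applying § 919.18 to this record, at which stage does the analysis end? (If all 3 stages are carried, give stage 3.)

stage 2

Stage 1 — burden on beneficiary; standard: proof to a near certainty (weight exceeds 93).
    (a): 99 − 3 = 96 > 93 [met]
    (b): 96 − 2 = 94 > 93 [met]
    (c): 99 − 5 = 94 > 93 [met]
  All elements met. The burden passes to the trustee.
Stage 2 — burden on trustee; standard: the preponderance of the evidence (weight is at least 48).
    (d): 78 − 30 = 48 ≥ 48 [met]
    (e): 67 − 20 = 47 < 48 [not met]
  Stage 2 not carried; the trustee fails its burden.
So the beneficiary prevails.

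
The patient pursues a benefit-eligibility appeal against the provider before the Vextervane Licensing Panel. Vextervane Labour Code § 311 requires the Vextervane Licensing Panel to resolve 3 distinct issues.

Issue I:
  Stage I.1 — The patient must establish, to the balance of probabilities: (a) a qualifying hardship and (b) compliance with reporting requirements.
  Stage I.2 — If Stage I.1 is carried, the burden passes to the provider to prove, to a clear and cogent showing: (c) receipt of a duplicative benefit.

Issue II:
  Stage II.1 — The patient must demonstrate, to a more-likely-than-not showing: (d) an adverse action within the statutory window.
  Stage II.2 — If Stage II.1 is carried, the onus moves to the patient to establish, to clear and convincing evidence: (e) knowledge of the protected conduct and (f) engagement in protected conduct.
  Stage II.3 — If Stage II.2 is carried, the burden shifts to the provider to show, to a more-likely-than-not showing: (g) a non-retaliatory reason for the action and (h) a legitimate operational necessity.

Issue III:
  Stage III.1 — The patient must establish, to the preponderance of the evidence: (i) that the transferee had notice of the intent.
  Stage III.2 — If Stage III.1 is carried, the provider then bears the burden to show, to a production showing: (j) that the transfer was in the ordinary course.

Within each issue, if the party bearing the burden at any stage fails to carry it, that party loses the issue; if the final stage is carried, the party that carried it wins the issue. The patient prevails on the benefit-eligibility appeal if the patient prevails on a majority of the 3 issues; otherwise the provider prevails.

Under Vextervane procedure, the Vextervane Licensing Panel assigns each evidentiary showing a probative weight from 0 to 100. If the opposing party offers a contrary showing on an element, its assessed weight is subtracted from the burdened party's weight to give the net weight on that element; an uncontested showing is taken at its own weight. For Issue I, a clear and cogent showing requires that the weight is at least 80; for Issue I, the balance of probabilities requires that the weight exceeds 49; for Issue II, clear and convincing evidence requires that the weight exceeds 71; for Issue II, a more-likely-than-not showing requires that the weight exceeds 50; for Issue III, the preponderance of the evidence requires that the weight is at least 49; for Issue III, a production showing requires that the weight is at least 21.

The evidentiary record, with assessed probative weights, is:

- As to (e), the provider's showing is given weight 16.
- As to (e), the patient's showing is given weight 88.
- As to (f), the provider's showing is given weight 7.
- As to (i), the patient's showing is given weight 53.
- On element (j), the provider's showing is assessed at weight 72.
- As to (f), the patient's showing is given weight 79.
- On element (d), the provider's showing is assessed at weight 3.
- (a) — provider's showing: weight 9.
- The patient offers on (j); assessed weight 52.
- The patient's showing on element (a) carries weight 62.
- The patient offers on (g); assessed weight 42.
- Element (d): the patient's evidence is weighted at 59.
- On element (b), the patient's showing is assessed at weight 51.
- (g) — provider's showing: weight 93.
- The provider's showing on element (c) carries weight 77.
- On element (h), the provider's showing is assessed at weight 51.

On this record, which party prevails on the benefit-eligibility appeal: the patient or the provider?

patient

— Issue I —
At Stage I.1 the patient must meet the balance of probabilities (weight exceeds 49): on (a) the weight is 62 less the opposing 9 gives net 53, which does exceed 49, so (a) meets the standard; on (b) the weight is 51, > 49, so (b) meets the standard.
  Stage I.1 is satisfied; the onus moves to the provider.
At Stage I.2 the provider must meet a clear and cogent showing (weight is at least 80): on (c) the weight is 77, < 80, so (c) does not meet the standard.
  The provider does not carry Stage I.2.
The analysis ends at Stage I.2; the patient prevails on this issue.
— Issue II —
At Stage II.1 the patient must meet a more-likely-than-not showing (weight exceeds 50): on (d) the weight is 59 less the opposing 3 gives net 56, > 50, so (d) meets the standard.
  Stage II.1 carried; the burden remains with the patient.
At Stage II.2 the patient must meet clear and convincing evidence (weight exceeds 71): on (e) the weight is 88 less the opposing 16 gives net 72, which does exceed 71, so (e) meets the standard; on (f) the weight is 79 less the opposing 7 gives net 72, > 71, so (f) meets the standard.
  All elements met. The burden passes to the provider.
At Stage II.3 the provider must meet a more-likely-than-not showing (weight exceeds 50): on (g) the weight is 93 less the opposing 42 gives net 51, > 50, so (g) meets the standard; on (h) the weight is 51, which does exceed 50, so (h) meets the standard.
  All elements met at the final stage.
With every stage satisfied, the provider prevails on this issue.
— Issue III —
Stage III.1 — burden on patient; standard: the preponderance of the evidence (weight is at least 49).
    (i): 53 ≥ 49 [met]
  All elements met. The burden passes to the provider.
Stage III.2 — burden on provider; standard: a production showing (weight is at least 21).
    (j): 72 − 52 = 20 < 21 [not met]
  The provider does not carry Stage III.2.
So the patient prevails on this issue.
Per-issue: Issue I → patient; Issue II → provider; Issue III → patient. The patient must prevail on a majority of issues; overall, the patient prevails.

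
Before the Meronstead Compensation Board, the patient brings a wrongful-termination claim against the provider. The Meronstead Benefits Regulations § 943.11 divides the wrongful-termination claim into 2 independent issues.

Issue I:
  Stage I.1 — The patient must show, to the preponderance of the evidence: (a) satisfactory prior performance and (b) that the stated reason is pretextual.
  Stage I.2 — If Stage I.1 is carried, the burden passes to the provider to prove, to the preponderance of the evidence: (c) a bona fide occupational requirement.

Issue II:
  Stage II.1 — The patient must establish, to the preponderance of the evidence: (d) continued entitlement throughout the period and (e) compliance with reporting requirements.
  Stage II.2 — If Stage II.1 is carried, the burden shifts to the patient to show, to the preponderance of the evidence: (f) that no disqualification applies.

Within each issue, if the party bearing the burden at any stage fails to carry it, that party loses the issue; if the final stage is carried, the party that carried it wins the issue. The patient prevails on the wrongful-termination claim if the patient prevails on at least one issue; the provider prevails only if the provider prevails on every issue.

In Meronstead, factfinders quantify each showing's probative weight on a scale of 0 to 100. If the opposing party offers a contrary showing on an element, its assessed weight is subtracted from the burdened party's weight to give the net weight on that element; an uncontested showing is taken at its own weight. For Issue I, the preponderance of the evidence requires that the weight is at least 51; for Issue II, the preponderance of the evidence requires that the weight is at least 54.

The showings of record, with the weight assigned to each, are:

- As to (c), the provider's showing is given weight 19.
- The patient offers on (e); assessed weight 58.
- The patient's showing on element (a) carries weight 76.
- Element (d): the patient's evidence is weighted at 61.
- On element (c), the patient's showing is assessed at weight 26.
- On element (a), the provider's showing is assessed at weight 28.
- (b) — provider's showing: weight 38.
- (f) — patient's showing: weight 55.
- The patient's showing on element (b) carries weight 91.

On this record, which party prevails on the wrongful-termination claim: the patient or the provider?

patient

— Issue I —
Stage I.1 (patient, the preponderance of the evidence, weight is at least 51): (a) net 76−28=48 < 51 — fails; (b) net 91−38=53 ≥ 51 — meets.
  Not every element is met, so the patient fails to carry Stage I.1.
The provider prevails on this issue.
— Issue II —
At Stage II.1 the patient must meet the preponderance of the evidence (weight is at least 54): on (d) the weight is 61, ≥ 54, so (d) meets the standard; on (e) the weight is 58, which does reach 54, so (e) meets the standard.
  Stage II.1 is satisfied; the patient continues to bear the burden.
At Stage II.2 the patient must meet the preponderance of the evidence (weight is at least 54): on (f) the weight is 55, ≥ 54, so (f) meets the standard.
  All elements met at the final stage.
With every stage satisfied, the patient prevails on this issue.
Per-issue: Issue I → provider; Issue II → patient. The patient must prevail on at least one issue; overall, the patient prevails.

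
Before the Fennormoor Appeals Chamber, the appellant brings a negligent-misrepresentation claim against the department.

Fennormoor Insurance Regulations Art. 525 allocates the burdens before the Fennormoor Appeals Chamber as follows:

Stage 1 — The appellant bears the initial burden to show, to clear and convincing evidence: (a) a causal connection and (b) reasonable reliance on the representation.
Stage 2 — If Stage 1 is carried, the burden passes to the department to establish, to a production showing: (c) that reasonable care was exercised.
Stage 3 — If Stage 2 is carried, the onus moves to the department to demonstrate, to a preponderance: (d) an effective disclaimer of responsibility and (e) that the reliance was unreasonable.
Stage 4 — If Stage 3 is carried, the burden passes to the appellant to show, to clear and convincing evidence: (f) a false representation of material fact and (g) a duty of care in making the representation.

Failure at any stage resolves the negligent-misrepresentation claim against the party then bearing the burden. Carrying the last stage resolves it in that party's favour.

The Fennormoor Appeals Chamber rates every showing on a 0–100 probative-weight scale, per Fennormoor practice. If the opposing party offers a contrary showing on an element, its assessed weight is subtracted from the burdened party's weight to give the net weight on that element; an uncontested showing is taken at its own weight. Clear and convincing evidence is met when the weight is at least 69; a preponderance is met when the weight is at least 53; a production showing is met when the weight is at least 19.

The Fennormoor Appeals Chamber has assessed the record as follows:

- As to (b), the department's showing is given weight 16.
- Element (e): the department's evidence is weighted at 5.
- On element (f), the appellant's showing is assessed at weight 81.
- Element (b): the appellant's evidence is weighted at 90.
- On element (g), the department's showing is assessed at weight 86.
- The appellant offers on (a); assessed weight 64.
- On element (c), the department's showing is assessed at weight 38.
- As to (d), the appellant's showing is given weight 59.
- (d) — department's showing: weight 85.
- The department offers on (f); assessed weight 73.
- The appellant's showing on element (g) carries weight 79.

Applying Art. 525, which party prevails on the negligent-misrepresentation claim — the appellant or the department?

department

At Stage 1 the appellant must meet clear and convincing evidence (weight is at least 69): on (a) the weight is 64, < 69, so (a) does not meet the standard; on (b) the weight is 90 less the opposing 16 gives net 74, which does reach 69, so (b) meets the standard.
  Not every element is met, so the appellant fails to carry Stage 1.
The department prevails.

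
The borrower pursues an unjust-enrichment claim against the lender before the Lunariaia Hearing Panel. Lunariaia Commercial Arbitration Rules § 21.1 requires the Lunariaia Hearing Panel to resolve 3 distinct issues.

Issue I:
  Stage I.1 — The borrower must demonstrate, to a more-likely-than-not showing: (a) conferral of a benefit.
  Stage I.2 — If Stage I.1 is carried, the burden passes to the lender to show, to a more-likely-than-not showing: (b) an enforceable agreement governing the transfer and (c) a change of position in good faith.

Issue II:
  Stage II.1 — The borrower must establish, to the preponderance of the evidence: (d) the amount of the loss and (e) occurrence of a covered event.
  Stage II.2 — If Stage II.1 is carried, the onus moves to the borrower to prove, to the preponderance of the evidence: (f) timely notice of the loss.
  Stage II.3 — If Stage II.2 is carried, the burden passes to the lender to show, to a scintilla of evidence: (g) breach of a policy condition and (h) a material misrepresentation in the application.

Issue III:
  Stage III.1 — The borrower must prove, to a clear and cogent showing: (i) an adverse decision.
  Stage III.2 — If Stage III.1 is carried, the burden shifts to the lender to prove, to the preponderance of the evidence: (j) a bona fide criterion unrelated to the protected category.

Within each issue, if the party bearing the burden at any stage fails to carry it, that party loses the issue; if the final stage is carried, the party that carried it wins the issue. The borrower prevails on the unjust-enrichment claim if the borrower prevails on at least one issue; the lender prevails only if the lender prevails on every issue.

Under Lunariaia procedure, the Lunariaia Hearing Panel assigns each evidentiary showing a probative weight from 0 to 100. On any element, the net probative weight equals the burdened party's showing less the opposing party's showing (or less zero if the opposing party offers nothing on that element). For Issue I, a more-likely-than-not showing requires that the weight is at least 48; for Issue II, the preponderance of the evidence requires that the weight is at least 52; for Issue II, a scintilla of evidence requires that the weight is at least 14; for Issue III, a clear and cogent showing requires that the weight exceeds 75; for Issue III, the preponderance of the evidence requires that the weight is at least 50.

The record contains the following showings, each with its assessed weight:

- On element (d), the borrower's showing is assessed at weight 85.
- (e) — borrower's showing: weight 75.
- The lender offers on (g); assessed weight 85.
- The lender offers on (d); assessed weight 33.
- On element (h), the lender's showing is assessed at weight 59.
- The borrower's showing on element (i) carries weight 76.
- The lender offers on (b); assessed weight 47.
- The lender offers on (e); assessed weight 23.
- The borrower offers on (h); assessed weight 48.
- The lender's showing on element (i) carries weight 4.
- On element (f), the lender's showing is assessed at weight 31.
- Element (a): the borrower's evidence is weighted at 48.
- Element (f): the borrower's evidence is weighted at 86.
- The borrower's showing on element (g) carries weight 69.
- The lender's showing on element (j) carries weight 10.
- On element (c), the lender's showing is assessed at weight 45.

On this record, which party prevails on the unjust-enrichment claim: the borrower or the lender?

— Issue I —
At Stage I.1 the borrower must meet a more-likely-than-not showing (weight is at least 48): on (a) the weight is 48, ≥ 48, so (a) meets the standard.
  The borrower carries Stage I.1; the lender now bears the burden.
At Stage I.2 the lender must meet a more-likely-than-not showing (weight is at least 48): on (b) the weight is 47, which does not reach 48, so (b) does not meet the standard; on (c) the weight is 45, which does not reach 48, so (c) does not meet the standard.
  The lender does not carry Stage I.2.
So the borrower prevails on this issue.
— Issue II —
At Stage II.1 the borrower must meet the preponderance of the evidence (weight is at least 52): on (d) the weight is 85 less the opposing 33 gives net 52, ≥ 52, so (d) meets the standard; on (e) the weight is 75 less the opposing 23 gives net 52, ≥ 52, so (e) meets the standard.
  All elements met. The borrower retains the burden for Stage II.2.
At Stage II.2 the borrower must meet the preponderance of the evidence (weight is at least 52): on (f) the weight is 86 less the opposing 31 gives net 55, which does reach 52, so (f) meets the standard.
  Stage II.2 is satisfied; the onus moves to the lender.
At Stage II.3 the lender must meet a scintilla of evidence (weight is at least 14): on (g) the weight is 85 less the opposing 69 gives net 16, ≥ 14, so (g) meets the standard; on (h) the weight is 59 less the opposing 48 gives net 11, < 14, so (h) does not meet the standard.
  Stage II.3 not carried; the lender fails its burden.
The analysis ends at Stage II.3; the borrower prevails on this issue.
— Issue III —
At Stage III.1 the borrower must meet a clear and cogent showing (weight exceeds 75): on (i) the weight is 76 less the opposing 4 gives net 72, ≤ 75, so (i) does not meet the standard.
  Stage III.1 not carried; the borrower fails its burden.
So the lender prevails on this issue.
Per-issue: Issue I → borrower; Issue II → borrower; Issue III → lender. The borrower must prevail on at least one issue; overall, the borrower prevails.

borrower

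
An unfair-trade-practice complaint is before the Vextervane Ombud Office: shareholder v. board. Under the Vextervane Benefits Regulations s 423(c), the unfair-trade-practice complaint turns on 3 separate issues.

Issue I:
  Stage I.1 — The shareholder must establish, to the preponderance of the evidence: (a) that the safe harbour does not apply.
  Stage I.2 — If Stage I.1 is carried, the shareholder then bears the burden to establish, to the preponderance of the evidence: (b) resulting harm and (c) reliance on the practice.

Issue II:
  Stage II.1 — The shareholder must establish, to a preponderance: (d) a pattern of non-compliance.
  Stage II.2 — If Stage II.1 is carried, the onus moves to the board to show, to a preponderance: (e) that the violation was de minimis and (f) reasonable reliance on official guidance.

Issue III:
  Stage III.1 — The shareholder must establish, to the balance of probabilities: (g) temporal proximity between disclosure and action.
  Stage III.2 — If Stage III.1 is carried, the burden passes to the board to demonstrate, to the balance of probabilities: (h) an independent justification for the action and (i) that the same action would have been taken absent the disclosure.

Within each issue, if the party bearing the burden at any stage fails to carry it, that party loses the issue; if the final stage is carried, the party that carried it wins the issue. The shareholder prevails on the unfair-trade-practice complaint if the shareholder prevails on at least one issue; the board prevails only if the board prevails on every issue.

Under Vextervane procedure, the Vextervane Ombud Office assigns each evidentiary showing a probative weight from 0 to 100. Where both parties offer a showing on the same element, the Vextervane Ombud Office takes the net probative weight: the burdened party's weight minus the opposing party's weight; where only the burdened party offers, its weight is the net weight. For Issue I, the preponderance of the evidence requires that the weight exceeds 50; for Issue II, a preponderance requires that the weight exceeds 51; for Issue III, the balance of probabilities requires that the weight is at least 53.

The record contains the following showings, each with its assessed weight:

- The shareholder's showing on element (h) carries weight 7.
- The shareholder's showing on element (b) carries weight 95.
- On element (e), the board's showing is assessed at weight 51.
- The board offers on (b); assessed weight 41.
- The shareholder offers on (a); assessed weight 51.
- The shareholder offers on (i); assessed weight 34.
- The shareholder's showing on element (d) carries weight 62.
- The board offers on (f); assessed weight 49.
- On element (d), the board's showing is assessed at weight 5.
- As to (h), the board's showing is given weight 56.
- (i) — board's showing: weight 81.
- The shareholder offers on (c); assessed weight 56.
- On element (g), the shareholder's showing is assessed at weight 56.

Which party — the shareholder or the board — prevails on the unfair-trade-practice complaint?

— Issue I —
At Stage I.1 the shareholder must meet the preponderance of the evidence (weight exceeds 50): on (a) the weight is 51, which does exceed 50, so (a) meets the standard.
  All elements met. The shareholder retains the burden for Stage I.2.
At Stage I.2 the shareholder must meet the preponderance of the evidence (weight exceeds 50): on (b) the weight is 95 less the opposing 41 gives net 54, > 50, so (b) meets the standard; on (c) the weight is 56, which does exceed 50, so (c) meets the standard.
  Stage I.2 carried; the final stage is satisfied.
With every stage satisfied, the shareholder prevails on this issue.
— Issue II —
At Stage II.1 the shareholder must meet a preponderance (weight exceeds 51): on (d) the weight is 62 less the opposing 5 gives net 57, which does exceed 51, so (d) meets the standard.
  Stage II.1 carried; the burden shifts to the board.
At Stage II.2 the board must meet a preponderance (weight exceeds 51): on (e) the weight is 51, which does not exceed 51, so (e) does not meet the standard; on (f) the weight is 49, ≤ 51, so (f) does not meet the standard.
  Not every element is met, so the board fails to carry Stage II.2.
So the shareholder prevails on this issue.
— Issue III —
At Stage III.1 the shareholder must meet the balance of probabilities (weight is at least 53): on (g) the weight is 56, which does reach 53, so (g) meets the standard.
  Stage III.1 carried; the burden shifts to the board.
At Stage III.2 the board must meet the balance of probabilities (weight is at least 53): on (h) the weight is 56 less the opposing 7 gives net 49, < 53, so (h) does not meet the standard; on (i) the weight is 81 less the opposing 34 gives net 47, < 53, so (i) does not meet the standard.
  Not every element is met, so the board fails to carry Stage III.2.
The shareholder prevails on this issue.
Per-issue: Issue I → shareholder; Issue II → shareholder; Issue III → shareholder. The shareholder must prevail on at least one issue; overall, the shareholder prevails.

shareholder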